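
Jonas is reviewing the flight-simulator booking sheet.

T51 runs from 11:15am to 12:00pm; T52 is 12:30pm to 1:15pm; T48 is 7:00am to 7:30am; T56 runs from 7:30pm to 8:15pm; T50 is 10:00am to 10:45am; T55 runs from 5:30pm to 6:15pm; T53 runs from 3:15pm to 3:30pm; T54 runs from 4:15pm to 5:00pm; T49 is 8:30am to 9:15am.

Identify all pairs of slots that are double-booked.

Sorted by start: T48, T49, T50, T51, T52, T53, T54, T55, T56.
T49 starts after T48 ends, so T48 has no further overlaps.
T50 starts after T49 ends, so T49 has no further overlaps.
T51 starts after T50 ends, so T50 has no further overlaps.
T52 starts after T51 ends, so T51 has no further overlaps.
T53 starts after T52 ends, so T52 has no further overlaps.
T54 starts after T53 ends, so T53 has no further overlaps.
T55 starts after T54 ends, so T54 has no further overlaps.
T56 starts after T55 ends.

no conflicts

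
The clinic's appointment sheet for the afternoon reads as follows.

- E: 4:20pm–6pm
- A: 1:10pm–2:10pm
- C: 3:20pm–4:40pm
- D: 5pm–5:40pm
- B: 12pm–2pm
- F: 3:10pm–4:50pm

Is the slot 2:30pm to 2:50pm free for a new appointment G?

Yes — the slot is free

B: ends 2pm at or before G starts 2:30pm → clear.
A: ends 2:10pm at or before G starts 2:30pm → clear.
F: starts 3:10pm at or after G ends 2:50pm → clear.
C: starts 3:20pm at or after G ends 2:50pm → clear.
E: starts 4:20pm at or after G ends 2:50pm → clear.
D: starts 5pm at or after G ends 2:50pm → clear.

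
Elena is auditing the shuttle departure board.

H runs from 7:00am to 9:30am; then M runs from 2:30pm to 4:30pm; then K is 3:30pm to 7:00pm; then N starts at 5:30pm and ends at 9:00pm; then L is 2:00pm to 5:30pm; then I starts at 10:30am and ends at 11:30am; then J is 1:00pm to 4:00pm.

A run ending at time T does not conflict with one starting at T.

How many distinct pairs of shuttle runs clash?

7

Sorted by start: H, I, J, L, M, K, N.
I starts after H ends, so H has no further overlaps.
J starts after I ends, so I has no further overlaps.
L starts before J ends → J and L overlap.
M starts before J ends → J and M overlap.
K starts before J ends → J and K overlap.
N starts after J ends.
M starts before L ends → L and M overlap.
K starts before L ends → L and K overlap.
N starts exactly when L ends (back-to-back, no overlap).
K starts before M ends → M and K overlap.
N starts after M ends.
N starts before K ends → K and N overlap.
Overlapping pairs: J & K, J & L, J & M, K & L, K & M, K & N, L & M — 7 in total.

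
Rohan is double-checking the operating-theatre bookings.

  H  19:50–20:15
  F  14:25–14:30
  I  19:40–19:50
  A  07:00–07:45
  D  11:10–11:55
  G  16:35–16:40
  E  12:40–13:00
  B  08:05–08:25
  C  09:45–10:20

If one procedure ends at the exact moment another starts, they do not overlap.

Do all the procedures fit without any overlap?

Sorted by start: A, B, C, D, E, F, G, I, H.
B starts after A ends, so nothing later overlaps A either.
C starts after B ends, so nothing later overlaps B either.
D starts after C ends, so nothing later overlaps C either.
E starts after D ends, so nothing later overlaps D either.
F starts after E ends, so nothing later overlaps E either.
G starts after F ends, so nothing later overlaps F either.
I starts after G ends, so nothing later overlaps G either.
H starts exactly when I ends (back-to-back, no overlap).
Every pair is clear; the schedule has no overlaps.

Yes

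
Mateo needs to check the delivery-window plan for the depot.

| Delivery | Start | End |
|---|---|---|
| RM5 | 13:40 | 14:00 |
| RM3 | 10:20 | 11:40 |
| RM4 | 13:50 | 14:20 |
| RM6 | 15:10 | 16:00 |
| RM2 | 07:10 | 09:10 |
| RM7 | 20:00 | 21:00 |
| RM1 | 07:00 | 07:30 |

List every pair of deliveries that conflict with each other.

RM1 & RM2, RM4 & RM5

Sorted by start: RM1, RM2, RM3, RM5, RM4, RM6, RM7.
RM2 starts before RM1 ends → RM1 and RM2 overlap.
RM3 starts after RM1 ends, so nothing later overlaps RM1 either.
RM3 starts after RM2 ends, so nothing later overlaps RM2 either.
RM5 starts after RM3 ends, so nothing later overlaps RM3 either.
RM4 starts before RM5 ends → RM5 and RM4 overlap.
RM6 starts after RM5 ends, so nothing later overlaps RM5 either.
RM6 starts after RM4 ends, so nothing later overlaps RM4 either.
RM7 starts after RM6 ends.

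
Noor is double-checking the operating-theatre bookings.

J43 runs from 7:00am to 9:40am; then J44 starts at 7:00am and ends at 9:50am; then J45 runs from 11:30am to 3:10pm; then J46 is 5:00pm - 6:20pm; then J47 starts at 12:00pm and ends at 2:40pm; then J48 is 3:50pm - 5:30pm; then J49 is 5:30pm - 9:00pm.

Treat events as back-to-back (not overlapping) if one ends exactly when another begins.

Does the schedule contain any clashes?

Yes

Sorted by start: J43, J44, J45, J47, J48, J46, J49.
J44 starts before J43 ends → J43 and J44 overlap.
That's a conflict, so the schedule is not conflict-free.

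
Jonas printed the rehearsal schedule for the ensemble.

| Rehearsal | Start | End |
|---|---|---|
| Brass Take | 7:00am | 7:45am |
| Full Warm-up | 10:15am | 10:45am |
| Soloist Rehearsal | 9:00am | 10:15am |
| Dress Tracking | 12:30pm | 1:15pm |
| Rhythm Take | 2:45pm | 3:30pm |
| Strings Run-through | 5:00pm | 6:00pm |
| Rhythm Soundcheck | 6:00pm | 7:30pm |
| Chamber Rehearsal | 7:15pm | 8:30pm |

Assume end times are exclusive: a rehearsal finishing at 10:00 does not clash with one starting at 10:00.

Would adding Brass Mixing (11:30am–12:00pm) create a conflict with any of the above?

Brass Take: ends 7:45am at or before Brass Mixing starts 11:30am → clear.
Soloist Rehearsal: ends 10:15am at or before Brass Mixing starts 11:30am → clear.
Full Warm-up: ends 10:45am at or before Brass Mixing starts 11:30am → clear.
Dress Tracking: starts 12:30pm at or after Brass Mixing ends 12:00pm → clear.
Rhythm Take: starts 2:45pm at or after Brass Mixing ends 12:00pm → clear.
Strings Run-through: starts 5:00pm at or after Brass Mixing ends 12:00pm → clear.
Rhythm Soundcheck: starts 6:00pm at or after Brass Mixing ends 12:00pm → clear.
Chamber Rehearsal: starts 7:15pm at or after Brass Mixing ends 12:00pm → clear.

No — it doesn't clash with anything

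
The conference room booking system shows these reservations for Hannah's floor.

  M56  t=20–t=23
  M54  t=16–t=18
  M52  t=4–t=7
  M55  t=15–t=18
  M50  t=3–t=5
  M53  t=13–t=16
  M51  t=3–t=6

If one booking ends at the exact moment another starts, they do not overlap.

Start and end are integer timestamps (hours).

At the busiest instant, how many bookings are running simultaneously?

3

Sweep the timeline, counting +1 at each start and −1 at each end (ends before starts at a tie):
t=3 start M50 → 1
t=3 start M51 → 2
t=4 start M52 → 3
t=5 end M50 → 2
t=6 end M51 → 1
t=7 end M52 → 0
t=13 start M53 → 1
t=15 start M55 → 2
t=16 end M53 → 1
t=16 start M54 → 2
t=18 end M54 → 1
t=18 end M55 → 0
t=20 start M56 → 1
t=23 end M56 → 0
Peak is 3, at t=4 (M50, M51, M52).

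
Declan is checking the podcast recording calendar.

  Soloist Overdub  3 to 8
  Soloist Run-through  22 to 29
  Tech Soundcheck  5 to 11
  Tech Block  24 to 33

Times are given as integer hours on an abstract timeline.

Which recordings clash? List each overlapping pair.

Soloist Overdub & Tech Soundcheck, Soloist Run-through & Tech Block

Sorted by start: Soloist Overdub, Tech Soundcheck, Soloist Run-through, Tech Block.
Tech Soundcheck starts before Soloist Overdub ends → Soloist Overdub and Tech Soundcheck overlap.
Soloist Run-through starts after Soloist Overdub ends, so Soloist Overdub has no further overlaps.
Soloist Run-through starts after Tech Soundcheck ends, so Tech Soundcheck has no further overlaps.
Tech Block starts before Soloist Run-through ends → Soloist Run-through and Tech Block overlap.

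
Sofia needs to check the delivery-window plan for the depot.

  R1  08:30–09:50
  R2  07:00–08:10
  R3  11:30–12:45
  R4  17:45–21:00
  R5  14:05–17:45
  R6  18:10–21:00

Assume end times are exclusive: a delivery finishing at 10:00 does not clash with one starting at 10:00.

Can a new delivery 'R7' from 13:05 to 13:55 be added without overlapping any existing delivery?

R2: ends 08:10 at or before R7 starts 13:05 → clear.
R1: ends 09:50 at or before R7 starts 13:05 → clear.
R3: ends 12:45 at or before R7 starts 13:05 → clear.
R5: starts 14:05 at or after R7 ends 13:55 → clear.
R4: starts 17:45 at or after R7 ends 13:55 → clear.
R6: starts 18:10 at or after R7 ends 13:55 → clear.

Yes — the slot is free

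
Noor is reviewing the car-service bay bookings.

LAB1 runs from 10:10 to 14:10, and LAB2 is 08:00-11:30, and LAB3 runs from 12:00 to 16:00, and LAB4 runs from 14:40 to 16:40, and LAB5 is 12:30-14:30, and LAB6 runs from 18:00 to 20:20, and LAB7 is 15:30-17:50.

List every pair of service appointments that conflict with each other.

Sorted by start: LAB2, LAB1, LAB3, LAB5, LAB4, LAB7, LAB6.
LAB1 starts before LAB2 ends → LAB2 and LAB1 overlap.
LAB3 starts after LAB2 ends; LAB2 is clear from here.
LAB3 starts before LAB1 ends → LAB1 and LAB3 overlap.
LAB5 starts before LAB1 ends → LAB1 and LAB5 overlap.
LAB4 starts after LAB1 ends; LAB1 is clear from here.
LAB5 starts before LAB3 ends → LAB3 and LAB5 overlap.
LAB4 starts before LAB3 ends → LAB3 and LAB4 overlap.
LAB7 starts before LAB3 ends → LAB3 and LAB7 overlap.
LAB6 starts after LAB3 ends.
LAB4 starts after LAB5 ends; LAB5 is clear from here.
LAB7 starts before LAB4 ends → LAB4 and LAB7 overlap.
LAB6 starts after LAB4 ends.
LAB6 starts after LAB7 ends.

LAB1 & LAB2, LAB1 & LAB3, LAB1 & LAB5, LAB3 & LAB4, LAB3 & LAB5, LAB3 & LAB7, LAB4 & LAB7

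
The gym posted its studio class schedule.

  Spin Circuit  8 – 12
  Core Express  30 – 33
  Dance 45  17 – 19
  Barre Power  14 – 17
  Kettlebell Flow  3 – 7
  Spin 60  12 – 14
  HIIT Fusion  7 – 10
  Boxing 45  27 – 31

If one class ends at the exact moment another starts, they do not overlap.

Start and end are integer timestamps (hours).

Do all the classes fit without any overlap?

No

Sorted by start: Kettlebell Flow, HIIT Fusion, Spin Circuit, Spin 60, Barre Power, Dance 45, Boxing 45, Core Express.
HIIT Fusion starts exactly when Kettlebell Flow ends (back-to-back, no overlap), so nothing later overlaps Kettlebell Flow either.
Spin Circuit starts before HIIT Fusion ends → HIIT Fusion and Spin Circuit overlap.
That's a conflict, so the schedule is not conflict-free.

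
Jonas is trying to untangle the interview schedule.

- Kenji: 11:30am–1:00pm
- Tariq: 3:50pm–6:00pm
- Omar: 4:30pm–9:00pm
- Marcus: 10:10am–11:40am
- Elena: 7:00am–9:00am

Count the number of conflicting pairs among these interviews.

Two intervals overlap when each starts before the other ends.
Sorted by start: Elena, Marcus, Kenji, Tariq, Omar.
Marcus starts after Elena ends; Elena is clear from here.
Kenji starts before Marcus ends → Marcus and Kenji overlap.
Tariq starts after Marcus ends; Marcus is clear from here.
Tariq starts after Kenji ends; Kenji is clear from here.
Omar starts before Tariq ends → Tariq and Omar overlap.
Overlapping pairs: Kenji & Marcus, Omar & Tariq — 2 in total.

2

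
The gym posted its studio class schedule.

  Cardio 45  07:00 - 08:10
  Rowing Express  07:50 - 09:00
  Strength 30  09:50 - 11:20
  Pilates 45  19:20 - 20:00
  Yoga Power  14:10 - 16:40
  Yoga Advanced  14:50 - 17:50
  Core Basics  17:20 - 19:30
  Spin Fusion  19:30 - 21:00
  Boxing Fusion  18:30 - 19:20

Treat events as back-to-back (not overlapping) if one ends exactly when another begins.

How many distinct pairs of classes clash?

6

Sorted by start: Cardio 45, Rowing Express, Strength 30, Yoga Power, Yoga Advanced, Core Basics, Boxing Fusion, Pilates 45, Spin Fusion.
Rowing Express starts before Cardio 45 ends → Cardio 45 and Rowing Express overlap.
Strength 30 starts after Cardio 45 ends, so nothing later overlaps Cardio 45 either.
Strength 30 starts after Rowing Express ends, so nothing later overlaps Rowing Express either.
Yoga Power starts after Strength 30 ends, so nothing later overlaps Strength 30 either.
Yoga Advanced starts before Yoga Power ends → Yoga Power and Yoga Advanced overlap.
Core Basics starts after Yoga Power ends, so nothing later overlaps Yoga Power either.
Core Basics starts before Yoga Advanced ends → Yoga Advanced and Core Basics overlap.
Boxing Fusion starts after Yoga Advanced ends, so nothing later overlaps Yoga Advanced either.
Boxing Fusion starts before Core Basics ends → Core Basics and Boxing Fusion overlap.
Pilates 45 starts before Core Basics ends → Core Basics and Pilates 45 overlap.
Spin Fusion starts exactly when Core Basics ends (back-to-back, no overlap).
Pilates 45 starts exactly when Boxing Fusion ends (back-to-back, no overlap), so nothing later overlaps Boxing Fusion either.
Spin Fusion starts before Pilates 45 ends → Pilates 45 and Spin Fusion overlap.
Overlapping pairs: Boxing Fusion & Core Basics, Cardio 45 & Rowing Express, Core Basics & Pilates 45, Core Basics & Yoga Advanced, Pilates 45 & Spin Fusion, Yoga Advanced & Yoga Power — 6 in total.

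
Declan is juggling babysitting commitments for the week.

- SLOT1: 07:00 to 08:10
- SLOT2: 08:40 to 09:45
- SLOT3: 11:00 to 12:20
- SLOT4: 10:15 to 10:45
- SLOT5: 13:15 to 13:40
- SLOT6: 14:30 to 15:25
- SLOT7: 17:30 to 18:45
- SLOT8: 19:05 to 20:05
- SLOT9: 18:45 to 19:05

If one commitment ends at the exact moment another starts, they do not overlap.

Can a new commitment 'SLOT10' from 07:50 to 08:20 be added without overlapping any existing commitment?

SLOT1: starts 07:00 before SLOT10 ends 08:20, and ends 08:10 after SLOT10 starts 07:50 → overlap.
SLOT2: starts 08:40 at or after SLOT10 ends 08:20 → clear.
SLOT4: starts 10:15 at or after SLOT10 ends 08:20 → clear.
SLOT3: starts 11:00 at or after SLOT10 ends 08:20 → clear.
SLOT5: starts 13:15 at or after SLOT10 ends 08:20 → clear.
SLOT6: starts 14:30 at or after SLOT10 ends 08:20 → clear.
SLOT7: starts 17:30 at or after SLOT10 ends 08:20 → clear.
SLOT9: starts 18:45 at or after SLOT10 ends 08:20 → clear.
SLOT8: starts 19:05 at or after SLOT10 ends 08:20 → clear.
SLOT10 overlaps SLOT1.

No — it overlaps SLOT1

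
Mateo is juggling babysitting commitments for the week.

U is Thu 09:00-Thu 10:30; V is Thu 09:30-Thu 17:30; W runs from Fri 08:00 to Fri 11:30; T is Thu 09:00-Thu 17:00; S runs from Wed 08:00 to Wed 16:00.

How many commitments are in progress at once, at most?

3

Sort all start/end points and keep a running count:
Wed 08:00 start S → 1
Wed 16:00 end S → 0
Thu 09:00 start T → 1
Thu 09:00 start U → 2
Thu 09:30 start V → 3
Thu 10:30 end U → 2
Thu 17:00 end T → 1
Thu 17:30 end V → 0
Fri 08:00 start W → 1
Fri 11:30 end W → 0
Peak is 3, at Thu 09:30 (T, U, V).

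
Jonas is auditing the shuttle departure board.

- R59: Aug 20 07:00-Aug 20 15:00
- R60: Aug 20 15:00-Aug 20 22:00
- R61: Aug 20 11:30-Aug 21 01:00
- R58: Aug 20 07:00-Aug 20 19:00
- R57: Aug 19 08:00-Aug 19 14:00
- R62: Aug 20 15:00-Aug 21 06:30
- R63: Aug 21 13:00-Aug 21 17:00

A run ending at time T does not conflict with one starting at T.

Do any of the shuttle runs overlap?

Yes

Sorted by start: R57, R58, R59, R61, R60, R62, R63.
R58 starts after R57 ends, so R57 has no further overlaps.
R59 starts before R58 ends → R58 and R59 overlap.
That's a conflict, so the schedule is not conflict-free.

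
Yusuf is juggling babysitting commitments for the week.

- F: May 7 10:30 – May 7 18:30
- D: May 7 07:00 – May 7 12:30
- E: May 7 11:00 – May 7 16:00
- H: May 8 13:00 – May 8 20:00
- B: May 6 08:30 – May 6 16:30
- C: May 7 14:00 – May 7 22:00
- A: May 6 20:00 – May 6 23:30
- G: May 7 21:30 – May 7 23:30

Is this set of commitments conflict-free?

Sorted by start: B, A, D, F, E, C, G, H.
A starts after B ends, so nothing later overlaps B either.
D starts after A ends, so nothing later overlaps A either.
F starts before D ends → D and F overlap.
That's a conflict, so the schedule is not conflict-free.

No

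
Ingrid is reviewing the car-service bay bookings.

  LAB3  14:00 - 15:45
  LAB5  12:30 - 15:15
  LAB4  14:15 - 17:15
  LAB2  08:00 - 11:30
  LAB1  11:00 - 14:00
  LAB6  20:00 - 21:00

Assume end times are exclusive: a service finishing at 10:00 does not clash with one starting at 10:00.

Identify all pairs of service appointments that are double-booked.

LAB1 & LAB2, LAB1 & LAB5, LAB3 & LAB4, LAB3 & LAB5, LAB4 & LAB5

Check each pair: they overlap iff neither finishes before the other starts.
Sorted by start: LAB2, LAB1, LAB5, LAB3, LAB4, LAB6.
LAB1 starts before LAB2 ends → LAB2 and LAB1 overlap.
LAB5 starts after LAB2 ends, so LAB2 has no further overlaps.
LAB5 starts before LAB1 ends → LAB1 and LAB5 overlap.
LAB3 starts exactly when LAB1 ends (back-to-back, no overlap), so LAB1 has no further overlaps.
LAB3 starts before LAB5 ends → LAB5 and LAB3 overlap.
LAB4 starts before LAB5 ends → LAB5 and LAB4 overlap.
LAB6 starts after LAB5 ends.
LAB4 starts before LAB3 ends → LAB3 and LAB4 overlap.
LAB6 starts after LAB3 ends.
LAB6 starts after LAB4 ends.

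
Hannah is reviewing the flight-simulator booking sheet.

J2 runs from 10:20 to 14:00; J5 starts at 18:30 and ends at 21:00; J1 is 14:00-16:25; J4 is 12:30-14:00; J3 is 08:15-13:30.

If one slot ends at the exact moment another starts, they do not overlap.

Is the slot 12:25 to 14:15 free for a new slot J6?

No — it overlaps J1, J2, J3, J4

J3: starts 08:15 before J6 ends 14:15, and ends 13:30 after J6 starts 12:25 → overlap.
J2: starts 10:20 before J6 ends 14:15, and ends 14:00 after J6 starts 12:25 → overlap.
J4: starts 12:30 before J6 ends 14:15, and ends 14:00 after J6 starts 12:25 → overlap.
J1: starts 14:00 before J6 ends 14:15, and ends 16:25 after J6 starts 12:25 → overlap.
J5: starts 18:30 at or after J6 ends 14:15 → clear.
J6 overlaps J1, J2, J3, J4.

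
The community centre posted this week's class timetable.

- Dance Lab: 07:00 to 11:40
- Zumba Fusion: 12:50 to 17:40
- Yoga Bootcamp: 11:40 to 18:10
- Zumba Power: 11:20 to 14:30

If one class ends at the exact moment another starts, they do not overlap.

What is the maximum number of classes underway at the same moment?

Sweep the timeline, counting +1 at each start and −1 at each end (ends before starts at a tie):
07:00 start Dance Lab → 1
11:20 start Zumba Power → 2
11:40 end Dance Lab → 1
11:40 start Yoga Bootcamp → 2
12:50 start Zumba Fusion → 3
14:30 end Zumba Power → 2
17:40 end Zumba Fusion → 1
18:10 end Yoga Bootcamp → 0
Peak is 3, at 12:50 (Yoga Bootcamp, Zumba Fusion, Zumba Power).

3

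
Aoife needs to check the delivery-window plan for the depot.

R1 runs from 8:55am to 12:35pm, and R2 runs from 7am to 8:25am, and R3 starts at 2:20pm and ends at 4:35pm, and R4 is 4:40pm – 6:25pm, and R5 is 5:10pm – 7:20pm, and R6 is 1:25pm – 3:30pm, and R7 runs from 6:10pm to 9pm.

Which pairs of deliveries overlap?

Two intervals overlap when each starts before the other ends.
Sorted by start: R2, R1, R6, R3, R4, R5, R7.
R1 starts after R2 ends — done with R2.
R6 starts after R1 ends — done with R1.
R3 starts before R6 ends → R6 and R3 overlap.
R4 starts after R6 ends — done with R6.
R4 starts after R3 ends — done with R3.
R5 starts before R4 ends → R4 and R5 overlap.
R7 starts before R4 ends → R4 and R7 overlap.
R7 starts before R5 ends → R5 and R7 overlap.

R3 & R6, R4 & R5, R4 & R7, R5 & R7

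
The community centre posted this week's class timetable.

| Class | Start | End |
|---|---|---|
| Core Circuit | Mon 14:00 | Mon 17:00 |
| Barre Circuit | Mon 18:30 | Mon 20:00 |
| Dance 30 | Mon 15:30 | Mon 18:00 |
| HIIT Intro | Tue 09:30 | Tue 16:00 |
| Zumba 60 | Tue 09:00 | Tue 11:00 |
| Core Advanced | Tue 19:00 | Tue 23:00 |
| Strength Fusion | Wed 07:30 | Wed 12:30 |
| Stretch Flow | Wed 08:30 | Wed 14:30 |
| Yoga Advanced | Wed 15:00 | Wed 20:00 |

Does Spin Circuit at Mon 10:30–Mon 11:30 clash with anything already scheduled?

No — it doesn't clash with anything

Core Circuit: starts Mon 14:00 at or after Spin Circuit ends Mon 11:30 → clear.
Dance 30: starts Mon 15:30 at or after Spin Circuit ends Mon 11:30 → clear.
Barre Circuit: starts Mon 18:30 at or after Spin Circuit ends Mon 11:30 → clear.
Zumba 60: starts Tue 09:00 at or after Spin Circuit ends Mon 11:30 → clear.
HIIT Intro: starts Tue 09:30 at or after Spin Circuit ends Mon 11:30 → clear.
Core Advanced: starts Tue 19:00 at or after Spin Circuit ends Mon 11:30 → clear.
Strength Fusion: starts Wed 07:30 at or after Spin Circuit ends Mon 11:30 → clear.
Stretch Flow: starts Wed 08:30 at or after Spin Circuit ends Mon 11:30 → clear.
Yoga Advanced: starts Wed 15:00 at or after Spin Circuit ends Mon 11:30 → clear.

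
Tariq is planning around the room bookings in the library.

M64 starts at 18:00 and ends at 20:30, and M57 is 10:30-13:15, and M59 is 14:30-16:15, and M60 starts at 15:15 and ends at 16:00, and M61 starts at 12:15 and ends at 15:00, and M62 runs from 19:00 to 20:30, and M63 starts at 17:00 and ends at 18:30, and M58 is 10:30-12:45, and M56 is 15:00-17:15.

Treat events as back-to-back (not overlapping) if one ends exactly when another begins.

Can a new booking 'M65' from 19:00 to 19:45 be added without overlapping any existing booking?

M57: ends 13:15 at or before M65 starts 19:00 → clear.
M58: ends 12:45 at or before M65 starts 19:00 → clear.
M61: ends 15:00 at or before M65 starts 19:00 → clear.
M59: ends 16:15 at or before M65 starts 19:00 → clear.
M56: ends 17:15 at or before M65 starts 19:00 → clear.
M60: ends 16:00 at or before M65 starts 19:00 → clear.
M63: ends 18:30 at or before M65 starts 19:00 → clear.
M64: starts 18:00 before M65 ends 19:45, and ends 20:30 after M65 starts 19:00 → overlap.
M62: starts 19:00 before M65 ends 19:45, and ends 20:30 after M65 starts 19:00 → overlap.
M65 overlaps M62, M64.

No — it overlaps M62, M64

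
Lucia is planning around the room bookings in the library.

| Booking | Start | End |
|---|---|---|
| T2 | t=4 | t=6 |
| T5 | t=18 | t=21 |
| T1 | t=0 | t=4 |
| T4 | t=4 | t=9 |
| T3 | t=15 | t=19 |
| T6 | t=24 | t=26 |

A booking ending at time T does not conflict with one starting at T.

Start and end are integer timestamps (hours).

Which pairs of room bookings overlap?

Check each pair: they overlap iff neither finishes before the other starts.
Sorted by start: T1, T2, T4, T3, T5, T6.
T2 starts exactly when T1 ends (back-to-back, no overlap); T1 is clear from here.
T4 starts before T2 ends → T2 and T4 overlap.
T3 starts after T2 ends; T2 is clear from here.
T3 starts after T4 ends; T4 is clear from here.
T5 starts before T3 ends → T3 and T5 overlap.
T6 starts after T3 ends.
T6 starts after T5 ends.

T2 & T4, T3 & T5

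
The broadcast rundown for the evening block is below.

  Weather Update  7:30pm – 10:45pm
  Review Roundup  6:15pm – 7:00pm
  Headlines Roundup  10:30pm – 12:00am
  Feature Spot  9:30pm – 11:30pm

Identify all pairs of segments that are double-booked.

Sorted by start: Review Roundup, Weather Update, Feature Spot, Headlines Roundup.
Weather Update starts after Review Roundup ends, so Review Roundup has no further overlaps.
Feature Spot starts before Weather Update ends → Weather Update and Feature Spot overlap.
Headlines Roundup starts before Weather Update ends → Weather Update and Headlines Roundup overlap.
Headlines Roundup starts before Feature Spot ends → Feature Spot and Headlines Roundup overlap.

Feature Spot & Headlines Roundup, Feature Spot & Weather Update, Headlines Roundup & Weather Update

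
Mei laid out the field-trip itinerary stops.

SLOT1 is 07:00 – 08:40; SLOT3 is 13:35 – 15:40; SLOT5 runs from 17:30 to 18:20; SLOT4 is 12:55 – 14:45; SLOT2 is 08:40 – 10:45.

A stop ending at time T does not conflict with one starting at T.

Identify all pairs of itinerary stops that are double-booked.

Check each pair: they overlap iff neither finishes before the other starts.
Sorted by start: SLOT1, SLOT2, SLOT4, SLOT3, SLOT5.
SLOT2 starts exactly when SLOT1 ends (back-to-back, no overlap); SLOT1 is clear from here.
SLOT4 starts after SLOT2 ends; SLOT2 is clear from here.
SLOT3 starts before SLOT4 ends → SLOT4 and SLOT3 overlap.
SLOT5 starts after SLOT4 ends.
SLOT5 starts after SLOT3 ends.

SLOT3 & SLOT4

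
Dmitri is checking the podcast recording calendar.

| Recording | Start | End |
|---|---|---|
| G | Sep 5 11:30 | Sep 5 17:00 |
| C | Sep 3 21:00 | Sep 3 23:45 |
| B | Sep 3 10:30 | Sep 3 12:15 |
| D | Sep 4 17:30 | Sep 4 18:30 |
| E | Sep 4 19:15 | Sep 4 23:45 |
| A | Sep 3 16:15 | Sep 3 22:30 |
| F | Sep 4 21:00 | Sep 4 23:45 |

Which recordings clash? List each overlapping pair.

Sorted by start: B, A, C, D, E, F, G.
A starts after B ends, so nothing later overlaps B either.
C starts before A ends → A and C overlap.
D starts after A ends, so nothing later overlaps A either.
D starts after C ends, so nothing later overlaps C either.
E starts after D ends, so nothing later overlaps D either.
F starts before E ends → E and F overlap.
G starts after E ends.
G starts after F ends.

A & C, E & F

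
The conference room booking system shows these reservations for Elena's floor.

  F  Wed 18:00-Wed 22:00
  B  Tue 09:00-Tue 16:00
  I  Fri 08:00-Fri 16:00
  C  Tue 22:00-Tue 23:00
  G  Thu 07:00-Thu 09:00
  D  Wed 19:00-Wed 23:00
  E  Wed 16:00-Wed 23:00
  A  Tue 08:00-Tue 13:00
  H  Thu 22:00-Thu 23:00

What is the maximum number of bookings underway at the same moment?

Sort all start/end points and keep a running count:
Tue 08:00 start A → 1
Tue 09:00 start B → 2
Tue 13:00 end A → 1
Tue 16:00 end B → 0
Tue 22:00 start C → 1
Tue 23:00 end C → 0
Wed 16:00 start E → 1
Wed 18:00 start F → 2
Wed 19:00 start D → 3
Wed 22:00 end F → 2
Wed 23:00 end D → 1
Wed 23:00 end E → 0
Thu 07:00 start G → 1
Thu 09:00 end G → 0
Thu 22:00 start H → 1
Thu 23:00 end H → 0
Fri 08:00 start I → 1
Fri 16:00 end I → 0
Peak is 3, at Wed 19:00 (D, E, F).

3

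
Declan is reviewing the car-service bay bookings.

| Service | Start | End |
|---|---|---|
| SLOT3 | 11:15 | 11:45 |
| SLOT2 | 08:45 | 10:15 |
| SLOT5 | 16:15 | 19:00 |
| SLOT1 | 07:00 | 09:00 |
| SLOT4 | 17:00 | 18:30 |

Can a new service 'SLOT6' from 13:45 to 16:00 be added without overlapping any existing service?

SLOT1: ends 09:00 at or before SLOT6 starts 13:45 → clear.
SLOT2: ends 10:15 at or before SLOT6 starts 13:45 → clear.
SLOT3: ends 11:45 at or before SLOT6 starts 13:45 → clear.
SLOT5: starts 16:15 at or after SLOT6 ends 16:00 → clear.
SLOT4: starts 17:00 at or after SLOT6 ends 16:00 → clear.

Yes — the slot is free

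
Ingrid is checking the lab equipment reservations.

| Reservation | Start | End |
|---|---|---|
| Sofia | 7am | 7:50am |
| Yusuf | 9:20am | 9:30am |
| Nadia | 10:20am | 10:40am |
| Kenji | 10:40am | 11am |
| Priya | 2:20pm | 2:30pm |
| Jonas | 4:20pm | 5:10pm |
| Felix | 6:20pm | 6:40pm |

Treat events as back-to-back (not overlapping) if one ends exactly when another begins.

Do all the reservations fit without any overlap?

Yes

Sorted by start: Sofia, Yusuf, Nadia, Kenji, Priya, Jonas, Felix.
Yusuf starts after Sofia ends; Sofia is clear from here.
Nadia starts after Yusuf ends; Yusuf is clear from here.
Kenji starts exactly when Nadia ends (back-to-back, no overlap); Nadia is clear from here.
Priya starts after Kenji ends; Kenji is clear from here.
Jonas starts after Priya ends; Priya is clear from here.
Felix starts after Jonas ends.
Every pair is clear; the schedule has no overlaps.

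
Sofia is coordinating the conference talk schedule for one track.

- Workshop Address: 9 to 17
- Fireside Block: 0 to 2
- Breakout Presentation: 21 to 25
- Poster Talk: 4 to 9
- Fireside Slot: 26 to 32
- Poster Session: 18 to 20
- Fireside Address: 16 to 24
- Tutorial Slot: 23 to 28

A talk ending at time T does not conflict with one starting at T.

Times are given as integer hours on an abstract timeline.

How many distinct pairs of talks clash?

6

Sorted by start: Fireside Block, Poster Talk, Workshop Address, Fireside Address, Poster Session, Breakout Presentation, Tutorial Slot, Fireside Slot.
Poster Talk starts after Fireside Block ends, so nothing later overlaps Fireside Block either.
Workshop Address starts exactly when Poster Talk ends (back-to-back, no overlap), so nothing later overlaps Poster Talk either.
Fireside Address starts before Workshop Address ends → Workshop Address and Fireside Address overlap.
Poster Session starts after Workshop Address ends, so nothing later overlaps Workshop Address either.
Poster Session starts before Fireside Address ends → Fireside Address and Poster Session overlap.
Breakout Presentation starts before Fireside Address ends → Fireside Address and Breakout Presentation overlap.
Tutorial Slot starts before Fireside Address ends → Fireside Address and Tutorial Slot overlap.
Fireside Slot starts after Fireside Address ends.
Breakout Presentation starts after Poster Session ends, so nothing later overlaps Poster Session either.
Tutorial Slot starts before Breakout Presentation ends → Breakout Presentation and Tutorial Slot overlap.
Fireside Slot starts after Breakout Presentation ends.
Fireside Slot starts before Tutorial Slot ends → Tutorial Slot and Fireside Slot overlap.
Overlapping pairs: Breakout Presentation & Fireside Address, Breakout Presentation & Tutorial Slot, Fireside Address & Poster Session, Fireside Address & Tutorial Slot, Fireside Address & Workshop Address, Fireside Slot & Tutorial Slot — 6 in total.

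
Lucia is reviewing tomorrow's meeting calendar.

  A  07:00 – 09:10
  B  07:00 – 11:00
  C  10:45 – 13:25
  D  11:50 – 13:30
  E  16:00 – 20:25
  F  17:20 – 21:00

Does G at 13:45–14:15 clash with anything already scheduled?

No — it doesn't clash with anything

A: ends 09:10 at or before G starts 13:45 → clear.
B: ends 11:00 at or before G starts 13:45 → clear.
C: ends 13:25 at or before G starts 13:45 → clear.
D: ends 13:30 at or before G starts 13:45 → clear.
E: starts 16:00 at or after G ends 14:15 → clear.
F: starts 17:20 at or after G ends 14:15 → clear.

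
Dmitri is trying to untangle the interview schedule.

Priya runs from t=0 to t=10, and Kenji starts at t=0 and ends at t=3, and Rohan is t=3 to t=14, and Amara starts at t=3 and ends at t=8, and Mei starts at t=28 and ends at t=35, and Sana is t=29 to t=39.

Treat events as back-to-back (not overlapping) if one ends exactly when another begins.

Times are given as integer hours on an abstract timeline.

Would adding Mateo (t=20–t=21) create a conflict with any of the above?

Priya: ends t=10 at or before Mateo starts t=20 → clear.
Kenji: ends t=3 at or before Mateo starts t=20 → clear.
Rohan: ends t=14 at or before Mateo starts t=20 → clear.
Amara: ends t=8 at or before Mateo starts t=20 → clear.
Mei: starts t=28 at or after Mateo ends t=21 → clear.
Sana: starts t=29 at or after Mateo ends t=21 → clear.

No — it doesn't clash with anything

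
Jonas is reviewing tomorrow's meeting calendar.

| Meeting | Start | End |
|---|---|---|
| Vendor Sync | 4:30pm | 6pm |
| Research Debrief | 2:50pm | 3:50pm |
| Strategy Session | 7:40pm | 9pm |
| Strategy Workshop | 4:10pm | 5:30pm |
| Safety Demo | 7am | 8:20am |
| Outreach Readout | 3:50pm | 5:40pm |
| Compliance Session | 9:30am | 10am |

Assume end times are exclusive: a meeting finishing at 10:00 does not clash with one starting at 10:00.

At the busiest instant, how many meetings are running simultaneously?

Sweep the timeline, counting +1 at each start and −1 at each end (ends before starts at a tie):
7am start Safety Demo → 1
8:20am end Safety Demo → 0
9:30am start Compliance Session → 1
10am end Compliance Session → 0
2:50pm start Research Debrief → 1
3:50pm end Research Debrief → 0
3:50pm start Outreach Readout → 1
4:10pm start Strategy Workshop → 2
4:30pm start Vendor Sync → 3
5:30pm end Strategy Workshop → 2
5:40pm end Outreach Readout → 1
6pm end Vendor Sync → 0
7:40pm start Strategy Session → 1
9pm end Strategy Session → 0
Peak is 3, at 4:30pm (Outreach Readout, Strategy Workshop, Vendor Sync).

3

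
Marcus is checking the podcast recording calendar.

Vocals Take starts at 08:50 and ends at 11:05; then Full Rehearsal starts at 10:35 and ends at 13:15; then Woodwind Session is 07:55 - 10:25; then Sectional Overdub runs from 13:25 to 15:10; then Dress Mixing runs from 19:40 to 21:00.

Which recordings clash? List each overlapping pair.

Check each pair: they overlap iff neither finishes before the other starts.
Sorted by start: Woodwind Session, Vocals Take, Full Rehearsal, Sectional Overdub, Dress Mixing.
Vocals Take starts before Woodwind Session ends → Woodwind Session and Vocals Take overlap.
Full Rehearsal starts after Woodwind Session ends; Woodwind Session is clear from here.
Full Rehearsal starts before Vocals Take ends → Vocals Take and Full Rehearsal overlap.
Sectional Overdub starts after Vocals Take ends; Vocals Take is clear from here.
Sectional Overdub starts after Full Rehearsal ends; Full Rehearsal is clear from here.
Dress Mixing starts after Sectional Overdub ends.

Full Rehearsal & Vocals Take, Vocals Take & Woodwind Session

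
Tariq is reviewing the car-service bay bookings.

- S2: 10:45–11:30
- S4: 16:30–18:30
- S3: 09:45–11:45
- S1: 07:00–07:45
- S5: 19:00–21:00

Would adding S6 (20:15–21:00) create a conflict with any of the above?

S1: ends 07:45 at or before S6 starts 20:15 → clear.
S3: ends 11:45 at or before S6 starts 20:15 → clear.
S2: ends 11:30 at or before S6 starts 20:15 → clear.
S4: ends 18:30 at or before S6 starts 20:15 → clear.
S5: starts 19:00 before S6 ends 21:00, and ends 21:00 after S6 starts 20:15 → overlap.
S6 overlaps S5.

Yes — it overlaps S5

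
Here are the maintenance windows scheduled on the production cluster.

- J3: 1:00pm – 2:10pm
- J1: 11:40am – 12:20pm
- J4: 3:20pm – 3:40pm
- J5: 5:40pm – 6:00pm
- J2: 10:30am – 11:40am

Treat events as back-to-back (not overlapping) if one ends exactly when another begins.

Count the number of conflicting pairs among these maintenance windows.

Two intervals overlap when each starts before the other ends.
Sorted by start: J2, J1, J3, J4, J5.
J1 starts exactly when J2 ends (back-to-back, no overlap); J2 is clear from here.
J3 starts after J1 ends; J1 is clear from here.
J4 starts after J3 ends; J3 is clear from here.
J5 starts after J4 ends.
No pair overlaps.

0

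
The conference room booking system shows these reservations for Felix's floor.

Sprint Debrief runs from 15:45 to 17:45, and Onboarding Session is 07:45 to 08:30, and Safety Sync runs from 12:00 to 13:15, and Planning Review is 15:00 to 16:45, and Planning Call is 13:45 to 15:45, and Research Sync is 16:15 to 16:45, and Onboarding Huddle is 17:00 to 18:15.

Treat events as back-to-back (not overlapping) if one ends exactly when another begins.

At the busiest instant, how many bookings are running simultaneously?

Sort all start/end points and keep a running count:
07:45 start Onboarding Session → 1
08:30 end Onboarding Session → 0
12:00 start Safety Sync → 1
13:15 end Safety Sync → 0
13:45 start Planning Call → 1
15:00 start Planning Review → 2
15:45 end Planning Call → 1
15:45 start Sprint Debrief → 2
16:15 start Research Sync → 3
16:45 end Planning Review → 2
16:45 end Research Sync → 1
17:00 start Onboarding Huddle → 2
17:45 end Sprint Debrief → 1
18:15 end Onboarding Huddle → 0
Peak is 3, at 16:15 (Planning Review, Research Sync, Sprint Debrief).

3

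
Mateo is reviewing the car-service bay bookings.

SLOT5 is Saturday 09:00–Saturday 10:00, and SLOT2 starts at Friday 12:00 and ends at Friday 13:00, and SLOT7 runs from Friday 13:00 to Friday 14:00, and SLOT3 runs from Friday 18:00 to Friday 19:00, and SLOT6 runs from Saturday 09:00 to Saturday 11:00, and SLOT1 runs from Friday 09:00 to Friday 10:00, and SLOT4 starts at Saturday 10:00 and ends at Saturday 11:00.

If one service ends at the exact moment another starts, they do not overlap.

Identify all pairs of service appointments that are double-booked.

SLOT4 & SLOT6, SLOT5 & SLOT6

Sorted by start: SLOT1, SLOT2, SLOT7, SLOT3, SLOT5, SLOT6, SLOT4.
SLOT2 starts after SLOT1 ends — done with SLOT1.
SLOT7 starts exactly when SLOT2 ends (back-to-back, no overlap) — done with SLOT2.
SLOT3 starts after SLOT7 ends — done with SLOT7.
SLOT5 starts after SLOT3 ends — done with SLOT3.
SLOT6 starts before SLOT5 ends → SLOT5 and SLOT6 overlap.
SLOT4 starts exactly when SLOT5 ends (back-to-back, no overlap).
SLOT4 starts before SLOT6 ends → SLOT6 and SLOT4 overlap.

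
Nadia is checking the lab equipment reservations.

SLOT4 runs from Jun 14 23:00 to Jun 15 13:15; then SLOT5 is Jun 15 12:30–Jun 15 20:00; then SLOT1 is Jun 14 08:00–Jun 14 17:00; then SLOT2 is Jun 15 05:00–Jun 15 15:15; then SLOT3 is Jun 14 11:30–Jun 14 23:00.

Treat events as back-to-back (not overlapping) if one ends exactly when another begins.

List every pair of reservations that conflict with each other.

Two intervals overlap when each starts before the other ends.
Sorted by start: SLOT1, SLOT3, SLOT4, SLOT2, SLOT5.
SLOT3 starts before SLOT1 ends → SLOT1 and SLOT3 overlap.
SLOT4 starts after SLOT1 ends, so SLOT1 has no further overlaps.
SLOT4 starts exactly when SLOT3 ends (back-to-back, no overlap), so SLOT3 has no further overlaps.
SLOT2 starts before SLOT4 ends → SLOT4 and SLOT2 overlap.
SLOT5 starts before SLOT4 ends → SLOT4 and SLOT5 overlap.
SLOT5 starts before SLOT2 ends → SLOT2 and SLOT5 overlap.

SLOT1 & SLOT3, SLOT2 & SLOT4, SLOT2 & SLOT5, SLOT4 & SLOT5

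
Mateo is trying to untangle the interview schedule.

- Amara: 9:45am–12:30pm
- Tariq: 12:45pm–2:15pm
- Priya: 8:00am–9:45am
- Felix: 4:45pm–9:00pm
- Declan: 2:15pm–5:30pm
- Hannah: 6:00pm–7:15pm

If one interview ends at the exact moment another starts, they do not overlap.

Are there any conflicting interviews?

Sorted by start: Priya, Amara, Tariq, Declan, Felix, Hannah.
Amara starts exactly when Priya ends (back-to-back, no overlap) — done with Priya.
Tariq starts after Amara ends — done with Amara.
Declan starts exactly when Tariq ends (back-to-back, no overlap) — done with Tariq.
Felix starts before Declan ends → Declan and Felix overlap.
That's a conflict, so the schedule is not conflict-free.

Yes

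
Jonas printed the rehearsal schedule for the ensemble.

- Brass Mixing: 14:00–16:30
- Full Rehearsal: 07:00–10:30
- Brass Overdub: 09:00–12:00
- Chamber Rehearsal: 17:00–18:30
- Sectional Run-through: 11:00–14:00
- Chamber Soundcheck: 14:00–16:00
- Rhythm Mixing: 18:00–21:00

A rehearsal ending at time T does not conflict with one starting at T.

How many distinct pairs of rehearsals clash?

Check each pair: they overlap iff neither finishes before the other starts.
Sorted by start: Full Rehearsal, Brass Overdub, Sectional Run-through, Brass Mixing, Chamber Soundcheck, Chamber Rehearsal, Rhythm Mixing.
Brass Overdub starts before Full Rehearsal ends → Full Rehearsal and Brass Overdub overlap.
Sectional Run-through starts after Full Rehearsal ends, so nothing later overlaps Full Rehearsal either.
Sectional Run-through starts before Brass Overdub ends → Brass Overdub and Sectional Run-through overlap.
Brass Mixing starts after Brass Overdub ends, so nothing later overlaps Brass Overdub either.
Brass Mixing starts exactly when Sectional Run-through ends (back-to-back, no overlap), so nothing later overlaps Sectional Run-through either.
Chamber Soundcheck starts before Brass Mixing ends → Brass Mixing and Chamber Soundcheck overlap.
Chamber Rehearsal starts after Brass Mixing ends, so nothing later overlaps Brass Mixing either.
Chamber Rehearsal starts after Chamber Soundcheck ends, so nothing later overlaps Chamber Soundcheck either.
Rhythm Mixing starts before Chamber Rehearsal ends → Chamber Rehearsal and Rhythm Mixing overlap.
Overlapping pairs: Brass Mixing & Chamber Soundcheck, Brass Overdub & Full Rehearsal, Brass Overdub & Sectional Run-through, Chamber Rehearsal & Rhythm Mixing — 4 in total.

4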